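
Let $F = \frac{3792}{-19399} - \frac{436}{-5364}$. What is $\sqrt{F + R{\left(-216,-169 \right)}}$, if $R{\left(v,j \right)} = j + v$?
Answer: $\frac{8 i \sqrt{452463219004789}}{8671353} \approx 19.624 i$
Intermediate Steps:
$F = - \frac{2970581}{26014059}$ ($F = 3792 \left(- \frac{1}{19399}\right) - - \frac{109}{1341} = - \frac{3792}{19399} + \frac{109}{1341} = - \frac{2970581}{26014059} \approx -0.11419$)
$\sqrt{F + R{\left(-216,-169 \right)}} = \sqrt{- \frac{2970581}{26014059} - 385} = \sqrt{- \frac{10018383296}{26014059}} = \frac{8 i \sqrt{452463219004789}}{8671353}$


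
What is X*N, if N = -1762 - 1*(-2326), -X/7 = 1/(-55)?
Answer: 3948/55 ≈ 71.782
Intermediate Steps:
X = 7/55 (X = -7/(-55) = -7*(-1/55) = 7/55 ≈ 0.12727)
N = 564 (N = -1762 + 2326 = 564)
X*N = (7/55)*564 = 3948/55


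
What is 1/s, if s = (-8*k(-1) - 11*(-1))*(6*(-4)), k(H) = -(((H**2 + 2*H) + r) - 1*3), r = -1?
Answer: 1/696 ≈ 0.0014368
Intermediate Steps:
k(H) = 4 - H**2 - 2*H (k(H) = -(((H**2 + 2*H) - 1) - 1*3) = -((-1 + H**2 + 2*H) - 3) = -(-4 + H**2 + 2*H) = 4 - H**2 - 2*H)
s = 696 (s = (-8*(4 - 1*(-1)**2 - 2*(-1)) - 11*(-1))*(6*(-4)) = (-8*(4 - 1*1 + 2) + 11)*(-24) = (-8*(4 - 1 + 2) + 11)*(-24) = (-8*5 + 11)*(-24) = (-40 + 11)*(-24) = -29*(-24) = 696)
1/s = 1/696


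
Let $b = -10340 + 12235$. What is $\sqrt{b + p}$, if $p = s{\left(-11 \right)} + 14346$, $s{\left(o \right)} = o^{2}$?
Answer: $9 \sqrt{202} \approx 127.91$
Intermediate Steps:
$p = 14467$ ($p = \left(-11\right)^{2} + 14346 = 121 + 14346 = 14467$)
$b = 1895$
$\sqrt{b + p} = \sqrt{1895 + 14467} = \sqrt{16362} = 9 \sqrt{202}$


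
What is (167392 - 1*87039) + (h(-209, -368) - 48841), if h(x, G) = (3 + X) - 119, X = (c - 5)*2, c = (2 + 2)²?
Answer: 31418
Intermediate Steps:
c = 16 (c = 4² = 16)
X = 22 (X = (16 - 5)*2 = 11*2 = 22)
h(x, G) = -94 (h(x, G) = (3 + 22) - 119 = 25 - 119 = -94)
(167392 - 1*87039) + (h(-209, -368) - 48841) = (167392 - 1*87039) + (-94 - 48841) = (167392 - 87039) - 48935 = 80353 - 48935 = 31418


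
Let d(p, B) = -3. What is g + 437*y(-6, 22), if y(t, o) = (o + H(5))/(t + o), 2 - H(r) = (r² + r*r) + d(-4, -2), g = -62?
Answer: -11043/16 ≈ -690.19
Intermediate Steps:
H(r) = 5 - 2*r² (H(r) = 2 - ((r² + r*r) - 3) = 2 - ((r² + r²) - 3) = 2 - (2*r² - 3) = 2 - (-3 + 2*r²) = 2 + (3 - 2*r²) = 5 - 2*r²)
y(t, o) = (-45 + o)/(o + t) (y(t, o) = (o + (5 - 2*5²))/(t + o) = (o + (5 - 2*25))/(o + t) = (o + (5 - 50))/(o + t) = (o - 45)/(o + t) = (-45 + o)/(o + t))
g + 437*y(-6, 22) = -62 + 437*((-45 + 22)/(22 - 6)) = -62 + 437*(-23/16) = -62 - 10051/16 = -11043/16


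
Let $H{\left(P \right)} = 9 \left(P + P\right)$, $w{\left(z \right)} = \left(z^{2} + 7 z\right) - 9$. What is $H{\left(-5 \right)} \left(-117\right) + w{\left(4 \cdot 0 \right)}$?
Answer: $10521$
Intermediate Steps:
$w{\left(z \right)} = -9 + z^{2} + 7 z$
$H{\left(P \right)} = 18 P$ ($H{\left(P \right)} = 9 \cdot 2 P = 18 P$)
$H{\left(-5 \right)} \left(-117\right) + w{\left(4 \cdot 0 \right)} = 18 \left(-5\right) \left(-117\right) + \left(-9 + \left(4 \cdot 0\right)^{2} + 7 \cdot 4 \cdot 0\right) = \left(-90\right) \left(-117\right) + \left(-9 + 0^{2} + 7 \cdot 0\right) = 10530 + \left(-9 + 0 + 0\right) = 10530 - 9 = 10521$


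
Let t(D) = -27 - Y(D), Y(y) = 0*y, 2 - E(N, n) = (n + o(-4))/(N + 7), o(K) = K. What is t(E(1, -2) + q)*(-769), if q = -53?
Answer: 20763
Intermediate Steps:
E(N, n) = 2 - (-4 + n)/(7 + N) (E(N, n) = 2 - (n - 4)/(N + 7) = 2 - (-4 + n)/(7 + N))
Y(y) = 0
t(D) = -27 (t(D) = -27 - 1*0 = -27 + 0 = -27)
t(E(1, -2) + q)*(-769) = -27*(-769) = 20763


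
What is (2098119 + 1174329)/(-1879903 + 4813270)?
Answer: 1090816/977789 ≈ 1.1156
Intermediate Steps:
(2098119 + 1174329)/(-1879903 + 4813270) = 3272448/2933367 = 3272448*(1/2933367) = 1090816/977789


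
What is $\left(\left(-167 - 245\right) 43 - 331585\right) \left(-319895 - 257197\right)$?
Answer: $201578812692$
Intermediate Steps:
$\left(\left(-167 - 245\right) 43 - 331585\right) \left(-319895 - 257197\right) = \left(\left(-412\right) 43 - 331585\right) \left(-577092\right) = \left(-17716 - 331585\right) \left(-577092\right) = \left(-349301\right) \left(-577092\right) = 201578812692$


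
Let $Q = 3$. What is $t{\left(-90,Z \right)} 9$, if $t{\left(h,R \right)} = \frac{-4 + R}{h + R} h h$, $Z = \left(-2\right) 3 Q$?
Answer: $14850$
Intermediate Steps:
$Z = -18$ ($Z = \left(-2\right) 3 \cdot 3 = \left(-6\right) 3 = -18$)
$t{\left(h,R \right)} = \frac{h^{2} \left(-4 + R\right)}{R + h}$ ($t{\left(h,R \right)} = \frac{-4 + R}{R + h} h h = \frac{h \left(-4 + R\right)}{R + h} h = \frac{h^{2} \left(-4 + R\right)}{R + h}$)
$t{\left(-90,Z \right)} 9 = \frac{\left(-90\right)^{2} \left(-4 - 18\right)}{-18 - 90} \cdot 9 = 8100 \frac{1}{-108} \left(-22\right) 9 = 8100 \left(- \frac{1}{108}\right) \left(-22\right) 9 = 1650 \cdot 9 = 14850$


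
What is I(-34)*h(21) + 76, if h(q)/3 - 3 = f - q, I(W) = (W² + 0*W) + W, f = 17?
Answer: -3290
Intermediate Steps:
I(W) = W + W² (I(W) = (W² + 0) + W = W² + W = W + W²)
h(q) = 60 - 3*q (h(q) = 9 + 3*(17 - q) = 9 + (51 - 3*q) = 60 - 3*q)
I(-34)*h(21) + 76 = (-34*(1 - 34))*(60 - 3*21) + 76 = (-34*(-33))*(60 - 63) + 76 = 1122*(-3) + 76 = -3366 + 76 = -3290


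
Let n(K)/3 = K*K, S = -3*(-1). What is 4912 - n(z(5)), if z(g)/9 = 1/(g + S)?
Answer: 314125/64 ≈ 4908.2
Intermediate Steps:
S = 3
z(g) = 9/(3 + g) (z(g) = 9/(g + 3) = 9/(3 + g))
n(K) = 3*K² (n(K) = 3*(K*K) = 3*K²)
4912 - n(z(5)) = 4912 - 3*(9/(3 + 5))² = 4912 - 3*(9/8)² = 4912 - 3*81/64 = 4912 - 1*243/64 = 4912 - 243/64 = 314125/64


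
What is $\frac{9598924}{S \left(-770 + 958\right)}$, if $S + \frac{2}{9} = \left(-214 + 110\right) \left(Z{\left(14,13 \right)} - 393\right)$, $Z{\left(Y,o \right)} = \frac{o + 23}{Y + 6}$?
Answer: $\frac{107987895}{86047882} \approx 1.255$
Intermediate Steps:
$Z{\left(Y,o \right)} = \frac{23 + o}{6 + Y}$
$S = \frac{1830806}{45}$ ($S = - \frac{2}{9} + \left(-214 + 110\right) \left(\frac{23 + 13}{6 + 14} - 393\right) = - \frac{2}{9} - 104 \left(\frac{1}{20} \cdot 36 - 393\right) = - \frac{2}{9} - 104 \left(\frac{9}{5} - 393\right) = - \frac{2}{9} - - \frac{203424}{5} = - \frac{2}{9} + \frac{203424}{5} = \frac{1830806}{45} \approx 40685.0$)
$\frac{9598924}{S \left(-770 + 958\right)} = \frac{9598924}{\frac{1830806}{45} \left(-770 + 958\right)} = \frac{9598924}{\frac{1830806}{45} \cdot 188} = \frac{9598924}{\frac{344191528}{45}} = 9598924 \cdot \frac{45}{344191528} = \frac{107987895}{86047882}$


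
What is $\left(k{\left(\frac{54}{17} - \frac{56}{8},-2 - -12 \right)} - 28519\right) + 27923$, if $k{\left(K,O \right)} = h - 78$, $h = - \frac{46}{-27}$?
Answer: $- \frac{18152}{27} \approx -672.3$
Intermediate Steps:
$h = \frac{46}{27}$ ($h = \left(-46\right) \left(- \frac{1}{27}\right) = \frac{46}{27} \approx 1.7037$)
$k{\left(K,O \right)} = - \frac{2060}{27}$ ($k{\left(K,O \right)} = \frac{46}{27} - 78 = - \frac{2060}{27}$)
$\left(k{\left(\frac{54}{17} - \frac{56}{8},-2 - -12 \right)} - 28519\right) + 27923 = \left(- \frac{2060}{27} - 28519\right) + 27923 = - \frac{772073}{27} + 27923 = - \frac{18152}{27}$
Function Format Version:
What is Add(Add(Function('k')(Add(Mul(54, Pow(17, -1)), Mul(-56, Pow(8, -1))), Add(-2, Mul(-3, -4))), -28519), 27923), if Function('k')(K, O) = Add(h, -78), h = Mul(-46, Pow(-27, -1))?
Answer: Rational(-18152, 27) ≈ -672.30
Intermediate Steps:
h = Rational(46, 27) (h = Mul(-46, Rational(-1, 27)) = Rational(46, 27) ≈ 1.7037)
Function('k')(K, O) = Rational(-2060, 27) (Function('k')(K, O) = Add(Rational(46, 27), -78) = Rational(-2060, 27))
Add(Add(Function('k')(Add(Mul(54, Pow(17, -1)), Mul(-56, Pow(8, -1))), Add(-2, Mul(-3, -4))), -28519), 27923) = Add(Add(Rational(-2060, 27), -28519), 27923) = Add(Rational(-772073, 27), 27923) = Rational(-18152, 27)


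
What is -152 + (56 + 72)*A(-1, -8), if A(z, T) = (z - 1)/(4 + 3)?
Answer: -1320/7 ≈ -188.57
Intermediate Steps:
A(z, T) = -⅐ + z/7 (A(z, T) = (-1 + z)/7 = (-1 + z)*(⅐) = -⅐ + z/7)
-152 + (56 + 72)*A(-1, -8) = -152 + (56 + 72)*(-⅐ + (⅐)*(-1)) = -152 + 128*(-⅐ - ⅐) = -152 + 128*(-2/7) = -152 - 256/7 = -1320/7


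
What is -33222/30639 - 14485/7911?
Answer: -33648817/11542149 ≈ -2.9153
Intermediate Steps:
-33222/30639 - 14485/7911 = -33222*1/30639 - 14485*1/7911 = -1582/1459 - 14485/7911 = -33648817/11542149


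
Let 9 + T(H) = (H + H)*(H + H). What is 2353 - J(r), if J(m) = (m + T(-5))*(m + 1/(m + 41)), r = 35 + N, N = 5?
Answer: -233978/81 ≈ -2888.6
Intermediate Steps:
T(H) = -9 + 4*H² (T(H) = -9 + (H + H)*(H + H) = -9 + (2*H)*(2*H) = -9 + 4*H²)
r = 40 (r = 35 + 5 = 40)
J(m) = (91 + m)*(m + 1/(41 + m)) (J(m) = (m + (-9 + 4*(-5)²))*(m + 1/(m + 41)) = (m + (-9 + 4*25))*(m + 1/(41 + m)) = (m + (-9 + 100))*(m + 1/(41 + m)) = (m + 91)*(m + 1/(41 + m)) = (91 + m)*(m + 1/(41 + m)))
2353 - J(r) = 2353 - (91 + 40³ + 132*40² + 3732*40)/(41 + 40) = 2353 - (91 + 64000 + 132*1600 + 149280)/81 = 2353 - (91 + 64000 + 211200 + 149280)/81 = 2353 - 424571/81 = -233978/81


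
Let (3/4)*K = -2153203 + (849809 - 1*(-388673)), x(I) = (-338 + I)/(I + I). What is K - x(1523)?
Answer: -3714988073/3046 ≈ -1.2196e+6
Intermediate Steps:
x(I) = (-338 + I)/(2*I) (x(I) = (-338 + I)/((2*I)) = (-338 + I)*(1/(2*I)) = (-338 + I)/(2*I))
K = -1219628 (K = 4*(-2153203 + (849809 - 1*(-388673)))/3 = 4*(-2153203 + (849809 + 388673))/3 = 4*(-2153203 + 1238482)/3 = (4/3)*(-914721) = -1219628)
K - x(1523) = -1219628 - (-338 + 1523)/(2*1523) = -1219628 - 1185/(2*1523) = -1219628 - 1*1185/3046 = -1219628 - 1185/3046 = -3714988073/3046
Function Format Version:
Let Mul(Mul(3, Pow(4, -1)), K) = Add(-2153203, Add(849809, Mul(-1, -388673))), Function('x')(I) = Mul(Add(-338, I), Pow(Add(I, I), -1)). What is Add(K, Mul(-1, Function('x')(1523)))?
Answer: Rational(-3714988073, 3046) ≈ -1.2196e+6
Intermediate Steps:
Function('x')(I) = Mul(Rational(1, 2), Pow(I, -1), Add(-338, I)) (Function('x')(I) = Mul(Add(-338, I), Pow(Mul(2, I), -1)) = Mul(Add(-338, I), Mul(Rational(1, 2), Pow(I, -1))) = Mul(Rational(1, 2), Pow(I, -1), Add(-338, I)))
K = -1219628 (K = Mul(Rational(4, 3), Add(-2153203, Add(849809, Mul(-1, -388673)))) = Mul(Rational(4, 3), Add(-2153203, Add(849809, 388673))) = Mul(Rational(4, 3), Add(-2153203, 1238482)) = Mul(Rational(4, 3), -914721) = -1219628)
Add(K, Mul(-1, Function('x')(1523))) = Add(-1219628, Mul(-1, Mul(Rational(1, 2), Pow(1523, -1), Add(-338, 1523)))) = Add(-1219628, Mul(-1, Mul(Rational(1, 2), Rational(1, 1523), 1185))) = Add(-1219628, Mul(-1, Rational(1185, 3046))) = Add(-1219628, Rational(-1185, 3046)) = Rational(-3714988073, 3046)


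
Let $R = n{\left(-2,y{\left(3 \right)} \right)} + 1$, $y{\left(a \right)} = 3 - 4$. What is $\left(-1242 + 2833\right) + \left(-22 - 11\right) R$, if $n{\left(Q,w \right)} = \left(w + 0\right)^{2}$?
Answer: $1525$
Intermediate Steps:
$y{\left(a \right)} = -1$
$n{\left(Q,w \right)} = w^{2}$
$R = 2$ ($R = \left(-1\right)^{2} + 1 = 1 + 1 = 2$)
$\left(-1242 + 2833\right) + \left(-22 - 11\right) R = \left(-1242 + 2833\right) + \left(-22 - 11\right) 2 = 1591 - 66 = 1525$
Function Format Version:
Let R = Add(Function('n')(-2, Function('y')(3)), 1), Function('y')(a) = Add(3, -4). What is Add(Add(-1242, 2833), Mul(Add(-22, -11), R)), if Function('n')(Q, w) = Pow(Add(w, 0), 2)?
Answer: 1525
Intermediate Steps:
Function('y')(a) = -1
Function('n')(Q, w) = Pow(w, 2)
R = 2 (R = Add(Pow(-1, 2), 1) = Add(1, 1) = 2)
Add(Add(-1242, 2833), Mul(Add(-22, -11), R)) = Add(Add(-1242, 2833), Mul(Add(-22, -11), 2)) = Add(1591, Mul(-33, 2)) = Add(1591, -66) = 1525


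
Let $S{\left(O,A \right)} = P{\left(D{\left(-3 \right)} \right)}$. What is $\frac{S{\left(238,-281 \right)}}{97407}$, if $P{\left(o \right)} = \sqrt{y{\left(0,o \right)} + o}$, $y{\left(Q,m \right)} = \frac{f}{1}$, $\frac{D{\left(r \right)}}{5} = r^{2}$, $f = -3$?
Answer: $\frac{\sqrt{42}}{97407} \approx 6.6533 \cdot 10^{-5}$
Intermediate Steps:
$D{\left(r \right)} = 5 r^{2}$
$y{\left(Q,m \right)} = -3$ ($y{\left(Q,m \right)} = - \frac{3}{1} = \left(-3\right) 1 = -3$)
$P{\left(o \right)} = \sqrt{-3 + o}$
$S{\left(O,A \right)} = \sqrt{42}$ ($S{\left(O,A \right)} = \sqrt{-3 + 5 \left(-3\right)^{2}} = \sqrt{-3 + 5 \cdot 9} = \sqrt{-3 + 45} = \sqrt{42}$)
$\frac{S{\left(238,-281 \right)}}{97407} = \frac{\sqrt{42}}{97407}$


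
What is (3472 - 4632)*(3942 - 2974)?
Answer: -1122880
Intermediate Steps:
(3472 - 4632)*(3942 - 2974) = -1160*968 = -1122880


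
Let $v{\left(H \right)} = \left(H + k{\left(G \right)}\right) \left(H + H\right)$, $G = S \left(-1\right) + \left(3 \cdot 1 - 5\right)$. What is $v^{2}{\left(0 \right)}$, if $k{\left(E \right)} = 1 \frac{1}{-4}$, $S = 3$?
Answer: $0$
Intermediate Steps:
$G = -5$ ($G = 3 \left(-1\right) + \left(3 \cdot 1 - 5\right) = -3 + \left(3 - 5\right) = -3 - 2 = -5$)
$k{\left(E \right)} = - \frac{1}{4}$ ($k{\left(E \right)} = 1 \left(- \frac{1}{4}\right) = - \frac{1}{4}$)
$v{\left(H \right)} = 2 H \left(- \frac{1}{4} + H\right)$ ($v{\left(H \right)} = \left(H - \frac{1}{4}\right) \left(H + H\right) = \left(- \frac{1}{4} + H\right) 2 H = 2 H \left(- \frac{1}{4} + H\right)$)
$v^{2}{\left(0 \right)} = \left(\frac{1}{2} \cdot 0 \left(-1 + 4 \cdot 0\right)\right)^{2} = \left(\frac{1}{2} \cdot 0 \left(-1 + 0\right)\right)^{2} = \left(\frac{1}{2} \cdot 0 \left(-1\right)\right)^{2} = 0^{2} = 0$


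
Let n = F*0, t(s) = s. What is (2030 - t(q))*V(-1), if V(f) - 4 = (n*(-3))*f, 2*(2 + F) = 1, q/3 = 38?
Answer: 7664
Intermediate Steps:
q = 114 (q = 3*38 = 114)
F = -3/2 (F = -2 + (½)*1 = -2 + ½ = -3/2 ≈ -1.5000)
n = 0 (n = -3/2*0 = 0)
V(f) = 4 (V(f) = 4 + (0*(-3))*f = 4 + 0*f = 4 + 0 = 4)
(2030 - t(q))*V(-1) = (2030 - 1*114)*4 = (2030 - 114)*4 = 1916*4 = 7664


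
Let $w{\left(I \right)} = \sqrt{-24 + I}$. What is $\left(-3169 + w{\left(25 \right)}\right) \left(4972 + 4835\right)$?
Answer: $-31068576$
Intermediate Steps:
$\left(-3169 + w{\left(25 \right)}\right) \left(4972 + 4835\right) = \left(-3169 + \sqrt{-24 + 25}\right) \left(4972 + 4835\right) = \left(-3169 + \sqrt{1}\right) 9807 = \left(-3169 + 1\right) 9807 = \left(-3168\right) 9807 = -31068576$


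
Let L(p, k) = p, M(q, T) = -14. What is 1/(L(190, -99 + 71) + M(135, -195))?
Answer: 1/176 ≈ 0.0056818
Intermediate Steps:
1/(L(190, -99 + 71) + M(135, -195)) = 1/(190 - 14) = 1/176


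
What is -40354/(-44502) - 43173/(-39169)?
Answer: 134688872/67042263 ≈ 2.0090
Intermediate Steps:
-40354/(-44502) - 43173/(-39169) = -40354*(-1/44502) - 43173*(-1/39169) = 20177/22251 + 3321/3013 = 134688872/67042263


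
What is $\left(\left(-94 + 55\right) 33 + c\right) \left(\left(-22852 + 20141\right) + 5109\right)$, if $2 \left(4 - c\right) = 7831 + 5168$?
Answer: $-18662435$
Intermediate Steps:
$c = - \frac{12991}{2}$ ($c = 4 - \frac{7831 + 5168}{2} = 4 - \frac{12999}{2} = - \frac{12991}{2} \approx -6495.5$)
$\left(\left(-94 + 55\right) 33 + c\right) \left(\left(-22852 + 20141\right) + 5109\right) = \left(\left(-94 + 55\right) 33 - \frac{12991}{2}\right) \left(\left(-22852 + 20141\right) + 5109\right) = \left(\left(-39\right) 33 - \frac{12991}{2}\right) \left(-2711 + 5109\right) = \left(-1287 - \frac{12991}{2}\right) 2398 = \left(- \frac{15565}{2}\right) 2398 = -18662435$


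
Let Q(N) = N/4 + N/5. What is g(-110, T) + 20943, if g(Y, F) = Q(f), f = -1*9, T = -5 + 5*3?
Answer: 418779/20 ≈ 20939.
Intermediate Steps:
T = 10 (T = -5 + 15 = 10)
f = -9
Q(N) = 9*N/20 (Q(N) = N*(¼) + N*(⅕) = N/4 + N/5 = 9*N/20)
g(Y, F) = -81/20 (g(Y, F) = (9/20)*(-9) = -81/20)
g(-110, T) + 20943 = -81/20 + 20943 = 418779/20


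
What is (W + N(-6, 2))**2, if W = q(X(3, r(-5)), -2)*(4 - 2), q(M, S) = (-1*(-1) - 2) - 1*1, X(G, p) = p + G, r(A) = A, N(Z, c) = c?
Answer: 4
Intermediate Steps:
X(G, p) = G + p
q(M, S) = -2 (q(M, S) = (1 - 2) - 1 = -1 - 1 = -2)
W = -4 (W = -2*(4 - 2) = -2*2 = -4)
(W + N(-6, 2))**2 = (-4 + 2)**2 = (-2)**2 = 4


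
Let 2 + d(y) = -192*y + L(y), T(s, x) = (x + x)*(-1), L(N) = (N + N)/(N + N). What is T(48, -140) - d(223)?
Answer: 43097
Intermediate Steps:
L(N) = 1 (L(N) = (2*N)/((2*N)) = (2*N)*(1/(2*N)) = 1)
T(s, x) = -2*x (T(s, x) = (2*x)*(-1) = -2*x)
d(y) = -1 - 192*y (d(y) = -2 + (-192*y + 1) = -2 + (1 - 192*y) = -1 - 192*y)
T(48, -140) - d(223) = -2*(-140) - (-1 - 192*223) = 280 - (-1 - 42816) = 280 - 1*(-42817) = 280 + 42817 = 43097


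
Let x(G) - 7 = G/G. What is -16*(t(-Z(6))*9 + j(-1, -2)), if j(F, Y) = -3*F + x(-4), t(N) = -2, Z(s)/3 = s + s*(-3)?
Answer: 112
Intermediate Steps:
Z(s) = -6*s (Z(s) = 3*(s + s*(-3)) = 3*(s - 3*s) = 3*(-2*s) = -6*s)
x(G) = 8 (x(G) = 7 + G/G = 7 + 1 = 8)
j(F, Y) = 8 - 3*F (j(F, Y) = -3*F + 8 = 8 - 3*F)
-16*(t(-Z(6))*9 + j(-1, -2)) = -16*(-2*9 + (8 - 3*(-1))) = -16*(-18 + (8 + 3)) = -16*(-18 + 11) = -16*(-7) = 112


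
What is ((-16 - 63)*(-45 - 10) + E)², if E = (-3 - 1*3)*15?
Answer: 18105025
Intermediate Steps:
E = -90 (E = (-3 - 3)*15 = -6*15 = -90)
((-16 - 63)*(-45 - 10) + E)² = ((-16 - 63)*(-45 - 10) - 90)² = (-79*(-55) - 90)² = (4345 - 90)² = 4255² = 18105025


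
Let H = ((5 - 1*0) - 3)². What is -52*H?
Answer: -208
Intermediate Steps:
H = 4 (H = ((5 + 0) - 3)² = (5 - 3)² = 2² = 4)
-52*H = -52*4 = -208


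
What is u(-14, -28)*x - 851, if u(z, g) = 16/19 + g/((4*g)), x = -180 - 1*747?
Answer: -141617/76 ≈ -1863.4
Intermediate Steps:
x = -927 (x = -180 - 747 = -927)
u(z, g) = 83/76 (u(z, g) = 16*(1/19) + g*(1/(4*g)) = 16/19 + 1/4 = 83/76)
u(-14, -28)*x - 851 = (83/76)*(-927) - 851 = -76941/76 - 851 = -141617/76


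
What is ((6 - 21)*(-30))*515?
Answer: 231750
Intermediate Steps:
((6 - 21)*(-30))*515 = -15*(-30)*515 = 450*515 = 231750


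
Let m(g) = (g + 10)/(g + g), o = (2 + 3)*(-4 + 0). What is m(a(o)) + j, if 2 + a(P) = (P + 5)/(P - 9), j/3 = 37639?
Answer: 9710615/86 ≈ 1.1291e+5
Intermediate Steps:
j = 112917 (j = 3*37639 = 112917)
o = -20 (o = 5*(-4) = -20)
a(P) = -2 + (5 + P)/(-9 + P) (a(P) = -2 + (P + 5)/(P - 9) = -2 + (5 + P)/(-9 + P))
m(g) = (10 + g)/(2*g) (m(g) = (10 + g)/((2*g)) = (10 + g)*(1/(2*g)) = (10 + g)/(2*g))
m(a(o)) + j = (10 + (23 - 1*(-20))/(-9 - 20))/(2*(((23 - 1*(-20))/(-9 - 20)))) + 112917 = (10 + (23 + 20)/(-29))/(2*(((23 + 20)/(-29)))) + 112917 = (10 - 1/29*43)/(2*((-1/29*43))) + 112917 = (10 - 43/29)/(2*(-43/29)) + 112917 = (½)*(-29/43)*(247/29) + 112917 = -247/86 + 112917 = 9710615/86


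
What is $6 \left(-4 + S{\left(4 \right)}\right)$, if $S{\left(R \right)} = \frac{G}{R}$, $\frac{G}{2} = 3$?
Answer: $-15$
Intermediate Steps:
$G = 6$ ($G = 2 \cdot 3 = 6$)
$S{\left(R \right)} = \frac{6}{R}$
$6 \left(-4 + S{\left(4 \right)}\right) = 6 \left(-4 + \frac{6}{4}\right) = 6 \left(-4 + 6 \cdot \frac{1}{4}\right) = 6 \left(-4 + \frac{3}{2}\right) = 6 \left(- \frac{5}{2}\right) = -15$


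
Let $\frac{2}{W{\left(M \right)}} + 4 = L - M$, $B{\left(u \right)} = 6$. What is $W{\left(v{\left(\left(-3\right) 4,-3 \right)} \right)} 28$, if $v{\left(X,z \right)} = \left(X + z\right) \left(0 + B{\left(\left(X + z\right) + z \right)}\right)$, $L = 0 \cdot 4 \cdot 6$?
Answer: $\frac{28}{43} \approx 0.65116$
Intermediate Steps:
$L = 0$ ($L = 0 \cdot 6 = 0$)
$v{\left(X,z \right)} = 6 X + 6 z$ ($v{\left(X,z \right)} = \left(X + z\right) \left(0 + 6\right) = \left(X + z\right) 6 = 6 X + 6 z$)
$W{\left(M \right)} = \frac{2}{-4 - M}$ ($W{\left(M \right)} = \frac{2}{-4 + \left(0 - M\right)} = \frac{2}{-4 - M}$)
$W{\left(v{\left(\left(-3\right) 4,-3 \right)} \right)} 28 = - \frac{2}{4 + \left(6 \left(\left(-3\right) 4\right) + 6 \left(-3\right)\right)} 28 = - \frac{2}{4 + \left(6 \left(-12\right) - 18\right)} 28 = - \frac{2}{4 - 90} \cdot 28 = - \frac{2}{-86} \cdot 28 = \left(-2\right) \left(- \frac{1}{86}\right) 28 = \frac{1}{43} \cdot 28 = \frac{28}{43}$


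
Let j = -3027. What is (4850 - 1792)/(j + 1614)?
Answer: -3058/1413 ≈ -2.1642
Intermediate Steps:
(4850 - 1792)/(j + 1614) = (4850 - 1792)/(-3027 + 1614) = 3058/(-1413) = 3058*(-1/1413) = -3058/1413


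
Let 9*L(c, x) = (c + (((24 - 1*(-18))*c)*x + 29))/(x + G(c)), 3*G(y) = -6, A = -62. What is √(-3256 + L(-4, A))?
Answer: I*√1885897/24 ≈ 57.22*I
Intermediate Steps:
G(y) = -2 (G(y) = (⅓)*(-6) = -2)
L(c, x) = (29 + c + 42*c*x)/(9*(-2 + x)) (L(c, x) = ((c + (((24 - 1*(-18))*c)*x + 29))/(x - 2))/9 = ((c + (((24 + 18)*c)*x + 29))/(-2 + x))/9 = ((c + ((42*c)*x + 29))/(-2 + x))/9 = ((c + (42*c*x + 29))/(-2 + x))/9 = ((c + (29 + 42*c*x))/(-2 + x))/9 = ((29 + c + 42*c*x)/(-2 + x))/9 = (29 + c + 42*c*x)/(9*(-2 + x)))
√(-3256 + L(-4, A)) = √(-3256 + (29 - 4 + 42*(-4)*(-62))/(9*(-2 - 62))) = √(-3256 + (⅑)*(29 - 4 + 10416)/(-64)) = √(-3256 + (⅑)*(-1/64)*10441) = √(-3256 - 10441/576) = √(-1885897/576) = I*√1885897/24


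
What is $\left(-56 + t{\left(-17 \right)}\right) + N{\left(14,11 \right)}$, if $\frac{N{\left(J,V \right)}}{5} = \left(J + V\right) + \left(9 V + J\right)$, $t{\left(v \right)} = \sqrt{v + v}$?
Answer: $634 + i \sqrt{34} \approx 634.0 + 5.831 i$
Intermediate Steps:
$t{\left(v \right)} = \sqrt{2} \sqrt{v}$ ($t{\left(v \right)} = \sqrt{2 v} = \sqrt{2} \sqrt{v}$)
$N{\left(J,V \right)} = 10 J + 50 V$ ($N{\left(J,V \right)} = 5 \left(\left(J + V\right) + \left(9 V + J\right)\right) = 5 \left(\left(J + V\right) + \left(J + 9 V\right)\right) = 5 \left(2 J + 10 V\right) = 10 J + 50 V$)
$\left(-56 + t{\left(-17 \right)}\right) + N{\left(14,11 \right)} = \left(-56 + \sqrt{2} \sqrt{-17}\right) + \left(10 \cdot 14 + 50 \cdot 11\right) = \left(-56 + \sqrt{2} i \sqrt{17}\right) + \left(140 + 550\right) = \left(-56 + i \sqrt{34}\right) + 690 = 634 + i \sqrt{34}$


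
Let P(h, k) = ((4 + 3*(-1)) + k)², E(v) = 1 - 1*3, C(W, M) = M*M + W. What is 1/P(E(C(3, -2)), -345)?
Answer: 1/118336 ≈ 8.4505e-6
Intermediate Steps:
C(W, M) = W + M² (C(W, M) = M² + W = W + M²)
E(v) = -2 (E(v) = 1 - 3 = -2)
P(h, k) = (1 + k)² (P(h, k) = ((4 - 3) + k)² = (1 + k)²)
1/P(E(C(3, -2)), -345) = 1/((1 - 345)²) = 1/((-344)²) = 1/118336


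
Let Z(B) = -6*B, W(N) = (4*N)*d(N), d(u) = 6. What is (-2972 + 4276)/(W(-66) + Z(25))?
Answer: -652/867 ≈ -0.75202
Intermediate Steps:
W(N) = 24*N (W(N) = (4*N)*6 = 24*N)
(-2972 + 4276)/(W(-66) + Z(25)) = (-2972 + 4276)/(24*(-66) - 6*25) = 1304/(-1584 - 150) = 1304/(-1734) = 1304*(-1/1734) = -652/867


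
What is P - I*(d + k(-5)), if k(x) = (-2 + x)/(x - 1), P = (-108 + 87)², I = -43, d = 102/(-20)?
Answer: 4078/15 ≈ 271.87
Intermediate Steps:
d = -51/10 (d = 102*(-1/20) = -51/10 ≈ -5.1000)
P = 441 (P = (-21)² = 441)
k(x) = (-2 + x)/(-1 + x)
P - I*(d + k(-5)) = 441 - (-43)*(-51/10 + (-2 - 5)/(-1 - 5)) = 441 - (-43)*(-51/10 - 7/(-6)) = 441 - (-43)*(-51/10 - ⅙*(-7)) = 441 - (-43)*(-51/10 + 7/6) = 441 - (-43)*(-59)/15 = 441 - 1*2537/15 = 441 - 2537/15 = 4078/15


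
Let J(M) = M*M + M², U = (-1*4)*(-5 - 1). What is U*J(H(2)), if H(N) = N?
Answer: 192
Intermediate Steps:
U = 24 (U = -4*(-6) = 24)
J(M) = 2*M² (J(M) = M² + M² = 2*M²)
U*J(H(2)) = 24*(2*2²) = 24*(2*4) = 24*8 = 192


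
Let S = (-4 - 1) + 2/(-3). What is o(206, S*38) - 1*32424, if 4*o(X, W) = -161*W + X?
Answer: -71116/3 ≈ -23705.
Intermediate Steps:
S = -17/3 (S = -5 + 2*(-⅓) = -5 - ⅔ = -17/3 ≈ -5.6667)
o(X, W) = -161*W/4 + X/4 (o(X, W) = (-161*W + X)/4 = (X - 161*W)/4 = -161*W/4 + X/4)
o(206, S*38) - 1*32424 = (-(-2737)*38/12 + (¼)*206) - 1*32424 = (-161/4*(-646/3) + 103/2) - 32424 = (52003/6 + 103/2) - 32424 = 26156/3 - 32424 = -71116/3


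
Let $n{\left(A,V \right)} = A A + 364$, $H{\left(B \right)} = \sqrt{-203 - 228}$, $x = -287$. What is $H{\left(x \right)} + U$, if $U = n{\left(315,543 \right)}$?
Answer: $99589 + i \sqrt{431} \approx 99589.0 + 20.761 i$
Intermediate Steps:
$H{\left(B \right)} = i \sqrt{431}$ ($H{\left(B \right)} = \sqrt{-431} = i \sqrt{431}$)
$n{\left(A,V \right)} = 364 + A^{2}$ ($n{\left(A,V \right)} = A^{2} + 364 = 364 + A^{2}$)
$U = 99589$ ($U = 364 + 315^{2} = 364 + 99225 = 99589$)
$H{\left(x \right)} + U = i \sqrt{431} + 99589 = 99589 + i \sqrt{431}$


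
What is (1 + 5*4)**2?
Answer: 441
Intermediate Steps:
(1 + 5*4)**2 = (1 + 20)**2 = 21**2 = 441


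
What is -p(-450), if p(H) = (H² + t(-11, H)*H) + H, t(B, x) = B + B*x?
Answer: 2020500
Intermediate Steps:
p(H) = H + H² + H*(-11 - 11*H) (p(H) = (H² + (-11*(1 + H))*H) + H = (H² + (-11 - 11*H)*H) + H = (H² + H*(-11 - 11*H)) + H = H + H² + H*(-11 - 11*H))
-p(-450) = -10*(-450)*(-1 - 1*(-450)) = -10*(-450)*(-1 + 450) = -10*(-450)*449 = -1*(-2020500) = 2020500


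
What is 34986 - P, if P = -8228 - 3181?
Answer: 46395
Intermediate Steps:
P = -11409
34986 - P = 34986 - 1*(-11409) = 34986 + 11409 = 46395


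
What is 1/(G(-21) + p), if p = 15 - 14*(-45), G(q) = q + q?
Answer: 1/603 ≈ 0.0016584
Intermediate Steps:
G(q) = 2*q
p = 645 (p = 15 + 630 = 645)
1/(G(-21) + p) = 1/(2*(-21) + 645) = 1/(-42 + 645) = 1/603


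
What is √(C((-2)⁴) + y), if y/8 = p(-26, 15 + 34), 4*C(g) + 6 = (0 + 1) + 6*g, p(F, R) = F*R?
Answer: I*√40677/2 ≈ 100.84*I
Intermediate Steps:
C(g) = -5/4 + 3*g/2 (C(g) = -3/2 + ((0 + 1) + 6*g)/4 = -3/2 + (1 + 6*g)/4 = -3/2 + (¼ + 3*g/2) = -5/4 + 3*g/2)
y = -10192 (y = 8*(-26*(15 + 34)) = 8*(-26*49) = 8*(-1274) = -10192)
√(C((-2)⁴) + y) = √((-5/4 + (3/2)*(-2)⁴) - 10192) = √((-5/4 + (3/2)*16) - 10192) = √((-5/4 + 24) - 10192) = √(91/4 - 10192) = √(-40677/4) = I*√40677/2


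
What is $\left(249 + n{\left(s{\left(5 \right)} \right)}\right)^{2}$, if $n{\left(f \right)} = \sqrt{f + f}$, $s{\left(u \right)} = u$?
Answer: $\left(249 + \sqrt{10}\right)^{2} \approx 63586.0$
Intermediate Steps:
$n{\left(f \right)} = \sqrt{2} \sqrt{f}$ ($n{\left(f \right)} = \sqrt{2 f} = \sqrt{2} \sqrt{f}$)
$\left(249 + n{\left(s{\left(5 \right)} \right)}\right)^{2} = \left(249 + \sqrt{2} \sqrt{5}\right)^{2} = \left(249 + \sqrt{10}\right)^{2}$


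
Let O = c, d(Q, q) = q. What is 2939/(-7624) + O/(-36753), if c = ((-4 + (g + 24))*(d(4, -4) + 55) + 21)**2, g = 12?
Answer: -6979967761/93401624 ≈ -74.731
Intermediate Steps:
c = 2732409 (c = ((-4 + (12 + 24))*(-4 + 55) + 21)**2 = ((-4 + 36)*51 + 21)**2 = (32*51 + 21)**2 = (1632 + 21)**2 = 1653**2 = 2732409)
O = 2732409
2939/(-7624) + O/(-36753) = 2939/(-7624) + 2732409/(-36753) = 2939*(-1/7624) + 2732409*(-1/36753) = -2939/7624 - 910803/12251 = -6979967761/93401624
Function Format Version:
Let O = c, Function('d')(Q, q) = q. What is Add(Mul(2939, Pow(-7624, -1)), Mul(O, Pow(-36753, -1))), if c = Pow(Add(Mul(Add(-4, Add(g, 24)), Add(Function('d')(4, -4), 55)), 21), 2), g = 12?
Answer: Rational(-6979967761, 93401624) ≈ -74.731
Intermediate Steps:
c = 2732409 (c = Pow(Add(Mul(Add(-4, Add(12, 24)), Add(-4, 55)), 21), 2) = Pow(Add(Mul(Add(-4, 36), 51), 21), 2) = Pow(Add(Mul(32, 51), 21), 2) = Pow(Add(1632, 21), 2) = Pow(1653, 2) = 2732409)
O = 2732409
Add(Mul(2939, Pow(-7624, -1)), Mul(O, Pow(-36753, -1))) = Add(Mul(2939, Pow(-7624, -1)), Mul(2732409, Pow(-36753, -1))) = Add(Mul(2939, Rational(-1, 7624)), Mul(2732409, Rational(-1, 36753))) = Add(Rational(-2939, 7624), Rational(-910803, 12251)) = Rational(-6979967761, 93401624)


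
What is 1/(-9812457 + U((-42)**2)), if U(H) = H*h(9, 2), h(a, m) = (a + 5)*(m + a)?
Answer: -1/9540801 ≈ -1.0481e-7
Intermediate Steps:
h(a, m) = (5 + a)*(a + m)
U(H) = 154*H (U(H) = H*(9**2 + 5*9 + 5*2 + 9*2) = H*(81 + 45 + 10 + 18) = H*154 = 154*H)
1/(-9812457 + U((-42)**2)) = 1/(-9812457 + 154*(-42)**2) = 1/(-9812457 + 154*1764) = 1/(-9812457 + 271656) = 1/(-9540801) = -1/9540801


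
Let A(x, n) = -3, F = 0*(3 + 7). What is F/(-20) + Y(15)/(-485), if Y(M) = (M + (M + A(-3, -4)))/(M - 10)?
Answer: -27/2425 ≈ -0.011134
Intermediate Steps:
F = 0 (F = 0*10 = 0)
Y(M) = (-3 + 2*M)/(-10 + M) (Y(M) = (M + (M - 3))/(M - 10) = (M + (-3 + M))/(-10 + M) = (-3 + 2*M)/(-10 + M))
F/(-20) + Y(15)/(-485) = 0/(-20) + ((-3 + 2*15)/(-10 + 15))/(-485) = 0*(-1/20) + ((-3 + 30)/5)*(-1/485) = 0 + ((⅕)*27)*(-1/485) = 0 + (27/5)*(-1/485) = 0 - 27/2425 = -27/2425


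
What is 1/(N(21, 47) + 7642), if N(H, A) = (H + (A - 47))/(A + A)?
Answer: 94/718369 ≈ 0.00013085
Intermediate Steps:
N(H, A) = (-47 + A + H)/(2*A) (N(H, A) = (H + (-47 + A))/((2*A)) = (-47 + A + H)*(1/(2*A)) = (-47 + A + H)/(2*A))
1/(N(21, 47) + 7642) = 1/((½)*(-47 + 47 + 21)/47 + 7642) = 1/((½)*(1/47)*21 + 7642) = 1/(21/94 + 7642) = 1/(718369/94) = 94/718369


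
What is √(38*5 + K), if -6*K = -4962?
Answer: 3*√113 ≈ 31.890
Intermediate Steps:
K = 827 (K = -⅙*(-4962) = 827)
√(38*5 + K) = √(38*5 + 827) = √(190 + 827) = √1017 = 3*√113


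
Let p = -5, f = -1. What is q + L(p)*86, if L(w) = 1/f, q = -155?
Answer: -241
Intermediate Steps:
L(w) = -1 (L(w) = 1/(-1) = -1)
q + L(p)*86 = -155 - 1*86 = -155 - 86 = -241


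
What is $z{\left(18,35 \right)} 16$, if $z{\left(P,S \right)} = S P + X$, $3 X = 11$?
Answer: $\frac{30416}{3} \approx 10139.0$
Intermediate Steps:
$X = \frac{11}{3}$ ($X = \frac{1}{3} \cdot 11 = \frac{11}{3} \approx 3.6667$)
$z{\left(P,S \right)} = \frac{11}{3} + P S$ ($z{\left(P,S \right)} = S P + \frac{11}{3} = P S + \frac{11}{3} = \frac{11}{3} + P S$)
$z{\left(18,35 \right)} 16 = \left(\frac{11}{3} + 18 \cdot 35\right) 16 = \left(\frac{11}{3} + 630\right) 16 = \frac{1901}{3} \cdot 16 = \frac{30416}{3}$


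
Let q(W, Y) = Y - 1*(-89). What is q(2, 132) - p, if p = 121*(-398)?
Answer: 48379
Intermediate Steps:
q(W, Y) = 89 + Y (q(W, Y) = Y + 89 = 89 + Y)
p = -48158
q(2, 132) - p = (89 + 132) - 1*(-48158) = 221 + 48158 = 48379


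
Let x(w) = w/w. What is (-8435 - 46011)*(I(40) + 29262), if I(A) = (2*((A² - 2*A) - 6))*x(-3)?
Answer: -1758061340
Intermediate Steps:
x(w) = 1
I(A) = -12 - 4*A + 2*A² (I(A) = (2*((A² - 2*A) - 6))*1 = (2*(-6 + A² - 2*A))*1 = (-12 - 4*A + 2*A²)*1 = -12 - 4*A + 2*A²)
(-8435 - 46011)*(I(40) + 29262) = (-8435 - 46011)*((-12 - 4*40 + 2*40²) + 29262) = -54446*((-12 - 160 + 2*1600) + 29262) = -54446*((-12 - 160 + 3200) + 29262) = -54446*(3028 + 29262) = -54446*32290 = -1758061340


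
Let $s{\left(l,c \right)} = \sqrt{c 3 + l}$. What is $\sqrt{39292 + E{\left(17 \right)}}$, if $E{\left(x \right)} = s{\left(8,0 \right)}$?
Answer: $\sqrt{39292 + 2 \sqrt{2}} \approx 198.23$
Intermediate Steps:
$s{\left(l,c \right)} = \sqrt{l + 3 c}$ ($s{\left(l,c \right)} = \sqrt{3 c + l} = \sqrt{l + 3 c}$)
$E{\left(x \right)} = 2 \sqrt{2}$ ($E{\left(x \right)} = \sqrt{8 + 3 \cdot 0} = \sqrt{8 + 0} = \sqrt{8} = 2 \sqrt{2}$)
$\sqrt{39292 + E{\left(17 \right)}} = \sqrt{39292 + 2 \sqrt{2}}$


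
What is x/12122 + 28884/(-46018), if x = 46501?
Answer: 47098715/14679742 ≈ 3.2084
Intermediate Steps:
x/12122 + 28884/(-46018) = 46501/12122 + 28884/(-46018) = 46501*(1/12122) + 28884*(-1/46018) = 46501/12122 - 14442/23009 = 47098715/14679742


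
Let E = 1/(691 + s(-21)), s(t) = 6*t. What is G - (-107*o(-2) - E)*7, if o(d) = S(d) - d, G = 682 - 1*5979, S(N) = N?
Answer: -2992798/565 ≈ -5297.0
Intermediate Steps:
G = -5297 (G = 682 - 5979 = -5297)
o(d) = 0 (o(d) = d - d = 0)
E = 1/565 (E = 1/(691 + 6*(-21)) = 1/(691 - 126) = 1/565 ≈ 0.0017699)
G - (-107*o(-2) - E)*7 = -5297 - (-107*0 - 1*1/565)*7 = -5297 - (0 - 1/565)*7 = -5297 - (-1)*7/565 = -5297 - 1*(-7/565) = -5297 + 7/565 = -2992798/565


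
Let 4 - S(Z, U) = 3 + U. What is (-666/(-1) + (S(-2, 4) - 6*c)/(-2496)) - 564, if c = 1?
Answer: 84867/832 ≈ 102.00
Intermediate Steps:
S(Z, U) = 1 - U (S(Z, U) = 4 - (3 + U) = 4 + (-3 - U) = 1 - U)
(-666/(-1) + (S(-2, 4) - 6*c)/(-2496)) - 564 = (-666/(-1) + ((1 - 1*4) - 6*1)/(-2496)) - 564 = (-666*(-1) + ((1 - 4) - 6)*(-1/2496)) - 564 = (666 + (-3 - 6)*(-1/2496)) - 564 = (666 - 9*(-1/2496)) - 564 = (666 + 3/832) - 564 = 554115/832 - 564 = 84867/832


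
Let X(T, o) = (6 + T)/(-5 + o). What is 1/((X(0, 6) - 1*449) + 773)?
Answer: 1/330 ≈ 0.0030303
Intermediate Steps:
X(T, o) = (6 + T)/(-5 + o)
1/((X(0, 6) - 1*449) + 773) = 1/(((6 + 0)/(-5 + 6) - 1*449) + 773) = 1/((6/1 - 449) + 773) = 1/((1*6 - 449) + 773) = 1/((6 - 449) + 773) = 1/(-443 + 773) = 1/330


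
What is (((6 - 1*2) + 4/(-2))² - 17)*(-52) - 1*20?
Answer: 656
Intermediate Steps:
(((6 - 1*2) + 4/(-2))² - 17)*(-52) - 1*20 = (((6 - 2) + 4*(-½))² - 17)*(-52) - 20 = ((4 - 2)² - 17)*(-52) - 20 = (2² - 17)*(-52) - 20 = (4 - 17)*(-52) - 20 = -13*(-52) - 20 = 676 - 20 = 656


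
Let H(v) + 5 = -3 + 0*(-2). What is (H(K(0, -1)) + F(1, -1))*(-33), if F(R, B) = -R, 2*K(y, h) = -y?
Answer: 297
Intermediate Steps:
K(y, h) = -y/2 (K(y, h) = (-y)/2 = -y/2)
H(v) = -8 (H(v) = -5 + (-3 + 0*(-2)) = -5 + (-3 + 0) = -5 - 3 = -8)
(H(K(0, -1)) + F(1, -1))*(-33) = (-8 - 1*1)*(-33) = (-8 - 1)*(-33) = -9*(-33) = 297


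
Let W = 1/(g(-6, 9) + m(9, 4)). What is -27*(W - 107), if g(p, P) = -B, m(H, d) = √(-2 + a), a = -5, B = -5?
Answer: 92313/32 + 27*I*√7/32 ≈ 2884.8 + 2.2324*I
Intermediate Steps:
m(H, d) = I*√7 (m(H, d) = √(-2 - 5) = √(-7) = I*√7)
g(p, P) = 5 (g(p, P) = -1*(-5) = 5)
W = 1/(5 + I*√7) ≈ 0.15625 - 0.08268*I
-27*(W - 107) = -27*((5/32 - I*√7/32) - 107) = -27*(-3419/32 - I*√7/32) = 92313/32 + 27*I*√7/32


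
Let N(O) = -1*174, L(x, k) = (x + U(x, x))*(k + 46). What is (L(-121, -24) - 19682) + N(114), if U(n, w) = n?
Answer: -25180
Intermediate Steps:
L(x, k) = 2*x*(46 + k) (L(x, k) = (x + x)*(k + 46) = (2*x)*(46 + k) = 2*x*(46 + k))
N(O) = -174
(L(-121, -24) - 19682) + N(114) = (2*(-121)*(46 - 24) - 19682) - 174 = (2*(-121)*22 - 19682) - 174 = (-5324 - 19682) - 174 = -25006 - 174 = -25180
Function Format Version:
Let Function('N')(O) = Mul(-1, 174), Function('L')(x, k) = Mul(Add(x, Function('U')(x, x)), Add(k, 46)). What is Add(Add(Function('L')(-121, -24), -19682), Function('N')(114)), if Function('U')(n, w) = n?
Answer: -25180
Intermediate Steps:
Function('L')(x, k) = Mul(2, x, Add(46, k)) (Function('L')(x, k) = Mul(Add(x, x), Add(k, 46)) = Mul(Mul(2, x), Add(46, k)) = Mul(2, x, Add(46, k)))
Function('N')(O) = -174
Add(Add(Function('L')(-121, -24), -19682), Function('N')(114)) = Add(Add(Mul(2, -121, Add(46, -24)), -19682), -174) = Add(Add(Mul(2, -121, 22), -19682), -174) = Add(Add(-5324, -19682), -174) = Add(-25006, -174) = -25180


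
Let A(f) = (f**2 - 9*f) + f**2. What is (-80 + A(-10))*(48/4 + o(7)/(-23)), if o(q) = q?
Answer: 56490/23 ≈ 2456.1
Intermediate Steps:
A(f) = -9*f + 2*f**2
(-80 + A(-10))*(48/4 + o(7)/(-23)) = (-80 - 10*(-9 + 2*(-10)))*(48/4 + 7/(-23)) = (-80 - 10*(-9 - 20))*(48*(1/4) + 7*(-1/23)) = (-80 - 10*(-29))*(12 - 7/23) = (-80 + 290)*(269/23) = 210*(269/23) = 56490/23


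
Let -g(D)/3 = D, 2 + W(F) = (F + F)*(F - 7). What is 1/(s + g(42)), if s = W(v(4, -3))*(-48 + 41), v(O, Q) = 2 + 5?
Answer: -1/112 ≈ -0.0089286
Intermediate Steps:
v(O, Q) = 7
W(F) = -2 + 2*F*(-7 + F) (W(F) = -2 + (F + F)*(F - 7) = -2 + (2*F)*(-7 + F) = -2 + 2*F*(-7 + F))
g(D) = -3*D
s = 14 (s = (-2 - 14*7 + 2*7**2)*(-48 + 41) = (-2 - 98 + 2*49)*(-7) = (-2 - 98 + 98)*(-7) = -2*(-7) = 14)
1/(s + g(42)) = 1/(14 - 3*42) = 1/(14 - 126) = 1/(-112) = -1/112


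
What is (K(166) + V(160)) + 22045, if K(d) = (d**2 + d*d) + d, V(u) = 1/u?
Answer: 12371681/160 ≈ 77323.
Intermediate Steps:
K(d) = d + 2*d**2 (K(d) = (d**2 + d**2) + d = 2*d**2 + d = d + 2*d**2)
(K(166) + V(160)) + 22045 = (166*(1 + 2*166) + 1/160) + 22045 = (166*(1 + 332) + 1/160) + 22045 = (166*333 + 1/160) + 22045 = (55278 + 1/160) + 22045 = 8844481/160 + 22045 = 12371681/160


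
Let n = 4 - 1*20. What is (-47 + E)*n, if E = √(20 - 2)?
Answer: 752 - 48*√2 ≈ 684.12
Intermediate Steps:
E = 3*√2 (E = √18 = 3*√2 ≈ 4.2426)
n = -16 (n = 4 - 20 = -16)
(-47 + E)*n = (-47 + 3*√2)*(-16) = 752 - 48*√2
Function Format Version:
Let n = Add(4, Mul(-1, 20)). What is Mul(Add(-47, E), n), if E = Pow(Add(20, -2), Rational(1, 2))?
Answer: Add(752, Mul(-48, Pow(2, Rational(1, 2)))) ≈ 684.12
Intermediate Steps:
E = Mul(3, Pow(2, Rational(1, 2))) (E = Pow(18, Rational(1, 2)) = Mul(3, Pow(2, Rational(1, 2))) ≈ 4.2426)
n = -16 (n = Add(4, -20) = -16)
Mul(Add(-47, E), n) = Mul(Add(-47, Mul(3, Pow(2, Rational(1, 2)))), -16) = Add(752, Mul(-48, Pow(2, Rational(1, 2))))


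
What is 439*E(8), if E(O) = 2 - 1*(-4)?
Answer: 2634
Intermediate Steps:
E(O) = 6 (E(O) = 2 + 4 = 6)
439*E(8) = 439*6 = 2634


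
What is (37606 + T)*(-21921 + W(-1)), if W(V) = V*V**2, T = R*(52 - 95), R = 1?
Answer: -823456086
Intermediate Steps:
T = -43 (T = 1*(52 - 95) = 1*(-43) = -43)
W(V) = V**3
(37606 + T)*(-21921 + W(-1)) = (37606 - 43)*(-21921 + (-1)**3) = 37563*(-21921 - 1) = 37563*(-21922) = -823456086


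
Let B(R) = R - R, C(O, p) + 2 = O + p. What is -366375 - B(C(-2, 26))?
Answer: -366375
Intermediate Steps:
C(O, p) = -2 + O + p (C(O, p) = -2 + (O + p) = -2 + O + p)
B(R) = 0
-366375 - B(C(-2, 26)) = -366375 - 1*0 = -366375 + 0 = -366375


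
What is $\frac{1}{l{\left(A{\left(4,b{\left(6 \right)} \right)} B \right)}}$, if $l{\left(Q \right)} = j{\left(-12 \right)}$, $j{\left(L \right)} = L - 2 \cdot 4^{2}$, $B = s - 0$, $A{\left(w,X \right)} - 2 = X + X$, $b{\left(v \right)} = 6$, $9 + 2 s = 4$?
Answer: $- \frac{1}{44} \approx -0.022727$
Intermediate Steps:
$s = - \frac{5}{2}$ ($s = - \frac{9}{2} + \frac{1}{2} \cdot 4 = - \frac{9}{2} + 2 = - \frac{5}{2} \approx -2.5$)
$A{\left(w,X \right)} = 2 + 2 X$ ($A{\left(w,X \right)} = 2 + \left(X + X\right) = 2 + 2 X$)
$B = - \frac{5}{2}$ ($B = - \frac{5}{2} - 0 = - \frac{5}{2} + 0 = - \frac{5}{2} \approx -2.5$)
$j{\left(L \right)} = -32 + L$ ($j{\left(L \right)} = L - 32 = -32 + L$)
$l{\left(Q \right)} = -44$ ($l{\left(Q \right)} = -32 - 12 = -44$)
$\frac{1}{l{\left(A{\left(4,b{\left(6 \right)} \right)} B \right)}} = \frac{1}{-44} = - \frac{1}{44}$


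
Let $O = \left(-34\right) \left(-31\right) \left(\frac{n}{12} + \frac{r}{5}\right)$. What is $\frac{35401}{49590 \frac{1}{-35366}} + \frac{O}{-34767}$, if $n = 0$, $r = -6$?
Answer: $- \frac{483643722301}{19156617} \approx -25247.0$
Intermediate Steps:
$O = - \frac{6324}{5}$ ($O = \left(-34\right) \left(-31\right) \left(\frac{0}{12} - \frac{6}{5}\right) = 1054 \left(0 \cdot \frac{1}{12} - \frac{6}{5}\right) = 1054 \left(0 - \frac{6}{5}\right) = 1054 \left(- \frac{6}{5}\right) = - \frac{6324}{5} \approx -1264.8$)
$\frac{35401}{49590 \frac{1}{-35366}} + \frac{O}{-34767} = \frac{35401}{49590 \frac{1}{-35366}} - \frac{6324}{5 \left(-34767\right)} = \frac{35401}{49590 \left(- \frac{1}{35366}\right)} - - \frac{2108}{57945} = \frac{35401}{- \frac{24795}{17683}} + \frac{2108}{57945} = 35401 \left(- \frac{17683}{24795}\right) + \frac{2108}{57945} = - \frac{625995883}{24795} + \frac{2108}{57945} = - \frac{483643722301}{19156617}$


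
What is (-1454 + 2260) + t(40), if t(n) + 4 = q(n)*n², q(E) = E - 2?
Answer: 61602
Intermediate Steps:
q(E) = -2 + E
t(n) = -4 + n²*(-2 + n) (t(n) = -4 + (-2 + n)*n² = -4 + n²*(-2 + n))
(-1454 + 2260) + t(40) = (-1454 + 2260) + (-4 + 40²*(-2 + 40)) = 806 + (-4 + 1600*38) = 806 + (-4 + 60800) = 806 + 60796 = 61602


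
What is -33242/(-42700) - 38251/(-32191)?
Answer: 1351705461/687277850 ≈ 1.9668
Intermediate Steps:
-33242/(-42700) - 38251/(-32191) = -33242*(-1/42700) - 38251*(-1/32191) = 16621/21350 + 38251/32191 = 1351705461/687277850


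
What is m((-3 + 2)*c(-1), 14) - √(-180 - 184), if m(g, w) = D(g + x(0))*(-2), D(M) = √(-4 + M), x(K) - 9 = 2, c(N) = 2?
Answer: -2*√5 - 2*I*√91 ≈ -4.4721 - 19.079*I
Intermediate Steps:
x(K) = 11 (x(K) = 9 + 2 = 11)
m(g, w) = -2*√(7 + g) (m(g, w) = √(-4 + (g + 11))*(-2) = √(-4 + (11 + g))*(-2) = √(7 + g)*(-2) = -2*√(7 + g))
m((-3 + 2)*c(-1), 14) - √(-180 - 184) = -2*√(7 + (-3 + 2)*2) - √(-180 - 184) = -2*√(7 - 1*2) - √(-364) = -2*√(7 - 2) - 2*I*√91 = -2*√5 - 2*I*√91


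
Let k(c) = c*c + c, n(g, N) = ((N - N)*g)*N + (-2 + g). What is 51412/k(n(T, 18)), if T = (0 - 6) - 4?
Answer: 12853/33 ≈ 389.48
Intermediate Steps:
T = -10 (T = -6 - 4 = -10)
n(g, N) = -2 + g (n(g, N) = (0*g)*N + (-2 + g) = 0*N + (-2 + g) = 0 + (-2 + g) = -2 + g)
k(c) = c + c**2 (k(c) = c**2 + c = c + c**2)
51412/k(n(T, 18)) = 51412/(((-2 - 10)*(1 + (-2 - 10)))) = 51412/((-12*(1 - 12))) = 51412/((-12*(-11))) = 51412/132 = 51412*(1/132) = 12853/33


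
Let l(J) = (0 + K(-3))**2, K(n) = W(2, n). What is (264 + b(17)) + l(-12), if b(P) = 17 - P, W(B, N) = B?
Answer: 268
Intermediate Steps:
K(n) = 2
l(J) = 4 (l(J) = (0 + 2)**2 = 2**2 = 4)
(264 + b(17)) + l(-12) = (264 + (17 - 1*17)) + 4 = (264 + (17 - 17)) + 4 = (264 + 0) + 4 = 264 + 4 = 268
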